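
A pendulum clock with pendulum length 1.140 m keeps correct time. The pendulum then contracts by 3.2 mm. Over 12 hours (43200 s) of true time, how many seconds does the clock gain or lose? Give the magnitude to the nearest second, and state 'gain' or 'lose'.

T ∝ √L, so T'/T = √(1.13680/1.140) = 0.998596.
In 43200 s of true time the clock registers 43200/0.998596 = 43260.8 s, so it gains 61 s.

gain 61 s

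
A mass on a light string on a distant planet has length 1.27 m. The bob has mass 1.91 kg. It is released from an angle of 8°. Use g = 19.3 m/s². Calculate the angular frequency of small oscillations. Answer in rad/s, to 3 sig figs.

3.90 rad/s

ω = √(g/L) = √(19.3/1.27) = 3.90 rad/s.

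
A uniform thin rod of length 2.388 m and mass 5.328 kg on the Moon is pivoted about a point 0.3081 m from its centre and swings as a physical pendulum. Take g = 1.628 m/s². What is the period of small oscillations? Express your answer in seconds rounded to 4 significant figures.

For a physical pendulum T = 2π√(I/(mgd)), with d = 0.30810 m from pivot to centre of mass.
I_cm = mL²/12 = 5.328 × 2.388²/12 = 2.5319 kg·m²; I = I_cm + md² = 2.5319 + 5.328 × 0.30810² = 3.0377 kg·m².
T = 2π√(3.0377/(5.328 × 1.628 × 0.30810)) = 6.699 s.

6.699 s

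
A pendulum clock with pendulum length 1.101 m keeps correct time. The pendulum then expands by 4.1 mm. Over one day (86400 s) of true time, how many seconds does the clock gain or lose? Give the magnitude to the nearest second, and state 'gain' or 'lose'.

lose 160 s

T ∝ √L, so T'/T = √(1.10510/1.101) = 1.00186.
In 86400 s of true time the clock registers 86400/1.00186 = 86239.6 s, so it loses 160 s.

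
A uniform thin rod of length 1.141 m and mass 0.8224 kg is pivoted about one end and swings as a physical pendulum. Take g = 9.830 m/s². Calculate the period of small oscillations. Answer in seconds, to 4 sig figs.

1.748 s

For a physical pendulum T = 2π√(I/(mgd)), with d = 0.57050 m from pivot to centre of mass.
I_cm = mL²/12 = 0.8224 × 1.141²/12 = 0.089222 kg·m²; I = I_cm + md² = 0.089222 + 0.8224 × 0.57050² = 0.35689 kg·m².
T = 2π√(0.35689/(0.8224 × 9.830 × 0.57050)) = 1.748 s.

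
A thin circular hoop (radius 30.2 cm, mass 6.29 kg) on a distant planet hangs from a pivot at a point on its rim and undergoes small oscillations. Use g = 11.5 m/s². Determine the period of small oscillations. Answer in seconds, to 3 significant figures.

1.44 s

I_cm = mr² = 0.5737 kg·m². The pivot is at distance d = 0.302 m from the centre of mass.
By the parallel-axis theorem, I = I_cm + md² = 0.5737 + 0.5737 = 1.147 kg·m².
T = 2π√(I/(mgd)) = 2π√(1.147/(6.29 × 11.5 × 0.302)) = 1.44 s.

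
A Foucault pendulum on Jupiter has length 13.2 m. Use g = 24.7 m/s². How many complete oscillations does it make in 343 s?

T = 2π√(L/g) = 2π√(13.2/24.7) = 4.593 s.
Number of complete oscillations = ⌊343/4.593⌋ = ⌊74.68⌋ = 74.

74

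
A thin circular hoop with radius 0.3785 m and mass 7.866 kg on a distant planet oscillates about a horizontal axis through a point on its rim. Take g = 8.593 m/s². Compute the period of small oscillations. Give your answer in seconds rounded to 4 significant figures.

1.865 s

I_cm = mr² = 1.1269 kg·m². The pivot is at distance d = 0.3785 m from the centre of mass.
By the parallel-axis theorem, I = I_cm + md² = 1.1269 + 1.1269 = 2.2538 kg·m².
T = 2π√(I/(mgd)) = 2π√(2.2538/(7.866 × 8.593 × 0.3785)) = 1.865 s.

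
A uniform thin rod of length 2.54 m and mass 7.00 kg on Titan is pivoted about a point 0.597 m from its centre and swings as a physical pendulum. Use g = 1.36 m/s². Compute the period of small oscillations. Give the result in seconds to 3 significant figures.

6.59 s

For a physical pendulum T = 2π√(I/(mgd)), with d = 0.5970 m from pivot to centre of mass.
I_cm = mL²/12 = 7.00 × 2.54²/12 = 3.763 kg·m²; I = I_cm + md² = 3.763 + 7.00 × 0.5970² = 6.258 kg·m².
T = 2π√(6.258/(7.00 × 1.36 × 0.5970)) = 6.59 s.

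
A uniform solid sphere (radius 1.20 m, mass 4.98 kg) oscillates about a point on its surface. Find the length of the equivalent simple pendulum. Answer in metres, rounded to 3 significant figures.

The equivalent simple-pendulum length is L_eq = I/(md), where I is about the pivot and d = 1.200 m.
I_cm = (2/5)mR² = 2.868 kg·m², so I = I_cm + md² = 2.868 + 7.171 = 10.04 kg·m².
L_eq = 10.04/(4.98 × 1.200) = 1.68 m.

1.68 m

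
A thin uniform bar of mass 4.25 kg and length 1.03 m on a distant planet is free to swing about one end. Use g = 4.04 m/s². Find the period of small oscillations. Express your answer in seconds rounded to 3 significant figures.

For a physical pendulum T = 2π√(I/(mgd)), with d = 0.5150 m from pivot to centre of mass.
I_cm = mL²/12 = 4.25 × 1.03²/12 = 0.3757 kg·m²; I = I_cm + md² = 0.3757 + 4.25 × 0.5150² = 1.503 kg·m².
T = 2π√(1.503/(4.25 × 4.04 × 0.5150)) = 2.59 s.

2.59 s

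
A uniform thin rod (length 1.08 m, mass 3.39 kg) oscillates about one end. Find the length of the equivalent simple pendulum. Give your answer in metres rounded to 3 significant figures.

0.720 m

The equivalent simple-pendulum length is L_eq = I/(md), where I is about the pivot and d = 0.5400 m.
I_cm = (1/12)mL² = 0.3295 kg·m², so I = I_cm + md² = 0.3295 + 0.9885 = 1.318 kg·m².
L_eq = 1.318/(3.39 × 0.5400) = 0.720 m.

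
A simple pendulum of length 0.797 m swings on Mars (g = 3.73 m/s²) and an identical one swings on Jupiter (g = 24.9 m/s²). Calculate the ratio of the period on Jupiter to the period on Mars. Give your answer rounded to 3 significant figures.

T ∝ 1/√g, so T₂/T₁ = √(g₁/g₂) = √(3.73/24.9) = 0.387.

0.387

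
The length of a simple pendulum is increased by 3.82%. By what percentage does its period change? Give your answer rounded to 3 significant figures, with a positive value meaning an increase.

1.89%

T ∝ √L, so T'/T = √(1.038) = 1.019.
Percentage change in T = (1.019 − 1) × 100% = 1.89%.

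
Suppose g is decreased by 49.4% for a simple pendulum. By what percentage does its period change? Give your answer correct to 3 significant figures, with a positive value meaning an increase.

40.6%

T ∝ 1/√g, so T'/T = 1/√(0.5060) = 1.406.
Percentage change in T = (1.406 − 1) × 100% = 40.6%.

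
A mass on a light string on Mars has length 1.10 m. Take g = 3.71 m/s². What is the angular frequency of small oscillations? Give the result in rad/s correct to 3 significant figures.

1.84 rad/s

ω = √(g/L) = √(3.71/1.10) = 1.84 rad/s.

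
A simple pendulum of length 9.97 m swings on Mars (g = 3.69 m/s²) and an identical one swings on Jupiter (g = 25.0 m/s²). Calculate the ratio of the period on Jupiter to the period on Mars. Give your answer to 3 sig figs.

0.384

T ∝ 1/√g, so T₂/T₁ = √(g₁/g₂) = √(3.69/25.0) = 0.384.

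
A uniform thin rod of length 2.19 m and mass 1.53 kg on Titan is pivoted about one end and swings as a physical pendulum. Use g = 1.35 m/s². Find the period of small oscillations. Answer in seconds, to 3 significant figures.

For a physical pendulum T = 2π√(I/(mgd)), with d = 1.095 m from pivot to centre of mass.
I_cm = mL²/12 = 1.53 × 2.19²/12 = 0.6115 kg·m²; I = I_cm + md² = 0.6115 + 1.53 × 1.095² = 2.446 kg·m².
T = 2π√(2.446/(1.53 × 1.35 × 1.095)) = 6.53 s.

6.53 s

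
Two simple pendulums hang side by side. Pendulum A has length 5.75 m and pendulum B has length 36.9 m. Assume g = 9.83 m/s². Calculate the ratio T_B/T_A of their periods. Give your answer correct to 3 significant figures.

T ∝ √L, so T_B/T_A = √(L_B/L_A) = √(36.9/5.75) = 2.53.

2.53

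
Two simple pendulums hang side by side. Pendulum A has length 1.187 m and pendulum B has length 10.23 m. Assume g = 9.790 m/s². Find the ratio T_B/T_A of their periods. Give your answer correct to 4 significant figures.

T ∝ √L, so T_B/T_A = √(L_B/L_A) = √(10.23/1.187) = 2.936.

2.936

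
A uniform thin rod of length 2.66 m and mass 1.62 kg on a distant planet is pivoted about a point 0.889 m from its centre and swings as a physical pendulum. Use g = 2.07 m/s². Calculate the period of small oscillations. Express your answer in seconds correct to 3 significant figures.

5.44 s

For a physical pendulum T = 2π√(I/(mgd)), with d = 0.8890 m from pivot to centre of mass.
I_cm = mL²/12 = 1.62 × 2.66²/12 = 0.9552 kg·m²; I = I_cm + md² = 0.9552 + 1.62 × 0.8890² = 2.236 kg·m².
T = 2π√(2.236/(1.62 × 2.07 × 0.8890)) = 5.44 s.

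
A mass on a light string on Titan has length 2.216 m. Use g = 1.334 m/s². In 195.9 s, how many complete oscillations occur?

T = 2π√(L/g) = 2π√(2.216/1.334) = 8.0982 s.
Number of complete oscillations = ⌊195.9/8.0982⌋ = ⌊24.191⌋ = 24.

24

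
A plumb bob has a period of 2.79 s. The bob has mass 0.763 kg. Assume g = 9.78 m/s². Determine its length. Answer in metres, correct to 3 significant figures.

1.93 m

From T = 2π√(L/g), L = gT²/(4π²) = 9.78 × 2.790²/(4π²) = 1.93 m.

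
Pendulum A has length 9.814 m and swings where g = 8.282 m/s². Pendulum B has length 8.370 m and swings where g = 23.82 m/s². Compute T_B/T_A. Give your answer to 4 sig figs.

0.5445

T = 2π√(L/g), so T_B/T_A = √((L_B/g_B)/(L_A/g_A)) = √((8.370/23.82)/(9.814/8.282)) = 0.5445.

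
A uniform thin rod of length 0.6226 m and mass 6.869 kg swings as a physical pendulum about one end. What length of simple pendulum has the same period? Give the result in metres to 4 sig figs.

0.4151 m

The equivalent simple-pendulum length is L_eq = I/(md), where I is about the pivot and d = 0.31130 m.
I_cm = (1/12)mL² = 0.22189 kg·m², so I = I_cm + md² = 0.22189 + 0.66566 = 0.88755 kg·m².
L_eq = 0.88755/(6.869 × 0.31130) = 0.4151 m.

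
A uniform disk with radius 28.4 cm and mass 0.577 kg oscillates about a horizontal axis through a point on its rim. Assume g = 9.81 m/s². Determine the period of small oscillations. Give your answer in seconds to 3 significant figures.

1.31 s

I_cm = ½mr² = 0.02327 kg·m². The pivot is at distance d = 0.284 m from the centre of mass.
By the parallel-axis theorem, I = I_cm + md² = 0.02327 + 0.04654 = 0.06981 kg·m².
T = 2π√(I/(mgd)) = 2π√(0.06981/(0.577 × 9.81 × 0.284)) = 1.31 s.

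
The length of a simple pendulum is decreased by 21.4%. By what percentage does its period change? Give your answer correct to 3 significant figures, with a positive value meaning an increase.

T ∝ √L, so T'/T = √(0.7860) = 0.8866.
Percentage change in T = (0.8866 − 1) × 100% = -11.3%.

-11.3%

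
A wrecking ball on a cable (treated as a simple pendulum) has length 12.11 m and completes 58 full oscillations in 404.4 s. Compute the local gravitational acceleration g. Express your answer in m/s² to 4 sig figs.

9.834 m/s²

T = 404.4/58 = 6.9724 s.
From T = 2π√(L/g), g = 4π²L/T² = 4π² × 12.11/6.9724² = 9.834 m/s².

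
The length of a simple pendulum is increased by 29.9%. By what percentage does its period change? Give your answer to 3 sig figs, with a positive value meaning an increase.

14.0%

T ∝ √L, so T'/T = √(1.299) = 1.140.
Percentage change in T = (1.140 − 1) × 100% = 14.0%.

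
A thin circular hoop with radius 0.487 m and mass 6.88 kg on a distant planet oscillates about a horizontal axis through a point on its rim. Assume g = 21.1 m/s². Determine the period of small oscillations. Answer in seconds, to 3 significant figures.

I_cm = mr² = 1.632 kg·m². The pivot is at distance d = 0.487 m from the centre of mass.
By the parallel-axis theorem, I = I_cm + md² = 1.632 + 1.632 = 3.263 kg·m².
T = 2π√(I/(mgd)) = 2π√(3.263/(6.88 × 21.1 × 0.487)) = 1.35 s.

1.35 s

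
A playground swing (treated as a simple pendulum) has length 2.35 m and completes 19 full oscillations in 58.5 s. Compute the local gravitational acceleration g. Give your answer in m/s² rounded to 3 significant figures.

T = 58.5/19 = 3.079 s.
From T = 2π√(L/g), g = 4π²L/T² = 4π² × 2.35/3.079² = 9.79 m/s².

9.79 m/s²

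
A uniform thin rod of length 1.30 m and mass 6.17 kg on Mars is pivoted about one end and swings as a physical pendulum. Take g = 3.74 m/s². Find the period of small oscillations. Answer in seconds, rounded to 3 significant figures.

For a physical pendulum T = 2π√(I/(mgd)), with d = 0.6500 m from pivot to centre of mass.
I_cm = mL²/12 = 6.17 × 1.30²/12 = 0.8689 kg·m²; I = I_cm + md² = 0.8689 + 6.17 × 0.6500² = 3.476 kg·m².
T = 2π√(3.476/(6.17 × 3.74 × 0.6500)) = 3.02 s.

3.02 s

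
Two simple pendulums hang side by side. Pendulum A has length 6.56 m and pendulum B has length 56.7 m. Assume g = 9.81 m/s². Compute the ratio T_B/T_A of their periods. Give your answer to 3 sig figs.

T ∝ √L, so T_B/T_A = √(L_B/L_A) = √(56.7/6.56) = 2.94.

2.94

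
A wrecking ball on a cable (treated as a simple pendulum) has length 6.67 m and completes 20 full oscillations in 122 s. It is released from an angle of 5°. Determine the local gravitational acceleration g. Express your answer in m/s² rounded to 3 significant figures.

7.08 m/s²

T = 122/20 = 6.100 s.
From T = 2π√(L/g), g = 4π²L/T² = 4π² × 6.67/6.100² = 7.08 m/s².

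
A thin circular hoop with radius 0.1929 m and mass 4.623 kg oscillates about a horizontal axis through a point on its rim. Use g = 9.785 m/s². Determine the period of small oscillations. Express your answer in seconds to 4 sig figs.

1.248 s

I_cm = mr² = 0.17202 kg·m². The pivot is at distance d = 0.1929 m from the centre of mass.
By the parallel-axis theorem, I = I_cm + md² = 0.17202 + 0.17202 = 0.34405 kg·m².
T = 2π√(I/(mgd)) = 2π√(0.34405/(4.623 × 9.785 × 0.1929)) = 1.248 s.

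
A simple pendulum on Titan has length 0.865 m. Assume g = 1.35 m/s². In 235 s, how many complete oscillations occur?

46

T = 2π√(L/g) = 2π√(0.865/1.35) = 5.029 s.
Number of complete oscillations = ⌊235/5.029⌋ = ⌊46.72⌋ = 46.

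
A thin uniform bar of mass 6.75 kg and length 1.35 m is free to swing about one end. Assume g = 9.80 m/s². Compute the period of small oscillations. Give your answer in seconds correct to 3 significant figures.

1.90 s

For a physical pendulum T = 2π√(I/(mgd)), with d = 0.6750 m from pivot to centre of mass.
I_cm = mL²/12 = 6.75 × 1.35²/12 = 1.025 kg·m²; I = I_cm + md² = 1.025 + 6.75 × 0.6750² = 4.101 kg·m².
T = 2π√(4.101/(6.75 × 9.80 × 0.6750)) = 1.90 s.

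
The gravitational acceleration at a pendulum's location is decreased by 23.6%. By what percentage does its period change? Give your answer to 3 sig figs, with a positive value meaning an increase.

14.4%

T ∝ 1/√g, so T'/T = 1/√(0.7640) = 1.144.
Percentage change in T = (1.144 − 1) × 100% = 14.4%.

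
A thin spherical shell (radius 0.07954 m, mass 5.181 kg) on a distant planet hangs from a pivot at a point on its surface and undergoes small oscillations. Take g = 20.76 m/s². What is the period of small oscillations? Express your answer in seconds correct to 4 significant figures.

0.5021 s

I_cm = (2/3)mr² = 0.021852 kg·m². The pivot is at distance d = 0.07954 m from the centre of mass.
By the parallel-axis theorem, I = I_cm + md² = 0.021852 + 0.032778 = 0.054630 kg·m².
T = 2π√(I/(mgd)) = 2π√(0.054630/(5.181 × 20.76 × 0.07954)) = 0.5021 s.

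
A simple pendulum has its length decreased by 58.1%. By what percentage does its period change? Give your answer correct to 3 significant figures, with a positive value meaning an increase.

T ∝ √L, so T'/T = √(0.4190) = 0.6473.
Percentage change in T = (0.6473 − 1) × 100% = -35.3%.

-35.3%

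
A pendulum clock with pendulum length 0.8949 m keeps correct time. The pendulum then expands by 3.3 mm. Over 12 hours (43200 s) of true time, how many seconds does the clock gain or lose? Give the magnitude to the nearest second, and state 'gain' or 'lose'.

T ∝ √L, so T'/T = √(0.89820/0.8949) = 1.00184.
In 43200 s of true time the clock registers 43200/1.00184 = 43120.6 s, so it loses 79 s.

lose 79 s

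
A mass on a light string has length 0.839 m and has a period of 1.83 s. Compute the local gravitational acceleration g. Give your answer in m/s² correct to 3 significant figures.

From T = 2π√(L/g), g = 4π²L/T² = 4π² × 0.839/1.830² = 9.89 m/s².

9.89 m/s²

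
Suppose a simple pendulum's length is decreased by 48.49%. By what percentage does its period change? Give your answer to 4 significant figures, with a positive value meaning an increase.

T ∝ √L, so T'/T = √(0.51510) = 0.71770.
Percentage change in T = (0.71770 − 1) × 100% = -28.23%.

-28.23%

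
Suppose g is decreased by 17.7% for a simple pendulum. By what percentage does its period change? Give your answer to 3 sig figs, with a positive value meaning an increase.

10.2%

T ∝ 1/√g, so T'/T = 1/√(0.8230) = 1.102.
Percentage change in T = (1.102 − 1) × 100% = 10.2%.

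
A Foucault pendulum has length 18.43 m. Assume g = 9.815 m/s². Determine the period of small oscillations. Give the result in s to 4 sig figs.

8.610 s

T = 2π√(L/g) = 2π√(18.43/9.815) = 2π × 1.3703 = 8.610 s.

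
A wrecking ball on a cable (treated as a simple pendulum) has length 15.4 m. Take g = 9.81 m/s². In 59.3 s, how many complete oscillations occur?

7

T = 2π√(L/g) = 2π√(15.4/9.81) = 7.872 s.
Number of complete oscillations = ⌊59.3/7.872⌋ = ⌊7.533⌋ = 7.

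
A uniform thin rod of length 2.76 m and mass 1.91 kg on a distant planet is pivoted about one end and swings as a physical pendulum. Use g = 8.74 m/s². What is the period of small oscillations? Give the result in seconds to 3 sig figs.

For a physical pendulum T = 2π√(I/(mgd)), with d = 1.380 m from pivot to centre of mass.
I_cm = mL²/12 = 1.91 × 2.76²/12 = 1.212 kg·m²; I = I_cm + md² = 1.212 + 1.91 × 1.380² = 4.850 kg·m².
T = 2π√(4.850/(1.91 × 8.74 × 1.380)) = 2.88 s.

2.88 s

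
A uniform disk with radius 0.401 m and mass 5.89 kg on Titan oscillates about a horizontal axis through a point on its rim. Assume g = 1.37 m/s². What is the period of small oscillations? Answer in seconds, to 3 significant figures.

I_cm = ½mr² = 0.4736 kg·m². The pivot is at distance d = 0.401 m from the centre of mass.
By the parallel-axis theorem, I = I_cm + md² = 0.4736 + 0.9471 = 1.421 kg·m².
T = 2π√(I/(mgd)) = 2π√(1.421/(5.89 × 1.37 × 0.401)) = 4.16 s.

4.16 s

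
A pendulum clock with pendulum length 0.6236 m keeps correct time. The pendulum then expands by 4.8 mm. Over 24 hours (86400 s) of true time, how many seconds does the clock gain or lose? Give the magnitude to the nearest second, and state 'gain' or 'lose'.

T ∝ √L, so T'/T = √(0.62840/0.6236) = 1.00384.
In 86400 s of true time the clock registers 86400/1.00384 = 86069.4 s, so it loses 331 s.

lose 331 s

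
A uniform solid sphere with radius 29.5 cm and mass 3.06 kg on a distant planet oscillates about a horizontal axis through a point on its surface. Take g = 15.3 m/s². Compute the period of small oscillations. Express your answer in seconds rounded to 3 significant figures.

I_cm = (2/5)mr² = 0.1065 kg·m². The pivot is at distance d = 0.295 m from the centre of mass.
By the parallel-axis theorem, I = I_cm + md² = 0.1065 + 0.2663 = 0.3728 kg·m².
T = 2π√(I/(mgd)) = 2π√(0.3728/(3.06 × 15.3 × 0.295)) = 1.03 s.

1.03 s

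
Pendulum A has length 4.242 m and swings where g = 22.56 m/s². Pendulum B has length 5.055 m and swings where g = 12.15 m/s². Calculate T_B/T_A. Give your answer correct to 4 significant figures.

T = 2π√(L/g), so T_B/T_A = √((L_B/g_B)/(L_A/g_A)) = √((5.055/12.15)/(4.242/22.56)) = 1.487.

1.487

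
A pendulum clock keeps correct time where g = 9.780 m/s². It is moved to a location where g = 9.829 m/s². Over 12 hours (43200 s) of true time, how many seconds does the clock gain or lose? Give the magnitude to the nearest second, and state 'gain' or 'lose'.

gain 108 s

The clock's period scales as T ∝ 1/√g, so T'/T = √(9.780/9.829) = 0.997504.
In 43200 s of true time the clock registers 43200/0.997504 = 43308.1 s, so it gains 108 s.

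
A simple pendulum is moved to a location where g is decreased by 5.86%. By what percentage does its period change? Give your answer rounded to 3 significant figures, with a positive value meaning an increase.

3.07%

T ∝ 1/√g, so T'/T = 1/√(0.9414) = 1.031.
Percentage change in T = (1.031 − 1) × 100% = 3.07%.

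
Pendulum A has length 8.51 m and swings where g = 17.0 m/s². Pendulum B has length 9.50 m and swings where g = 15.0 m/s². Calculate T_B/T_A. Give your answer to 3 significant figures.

T = 2π√(L/g), so T_B/T_A = √((L_B/g_B)/(L_A/g_A)) = √((9.50/15.0)/(8.51/17.0)) = 1.12.

1.12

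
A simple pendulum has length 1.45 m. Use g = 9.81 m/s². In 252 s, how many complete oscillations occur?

T = 2π√(L/g) = 2π√(1.45/9.81) = 2.416 s.
Number of complete oscillations = ⌊252/2.416⌋ = ⌊104.3⌋ = 104.

104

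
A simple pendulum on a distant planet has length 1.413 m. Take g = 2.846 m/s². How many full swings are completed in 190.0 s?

42

T = 2π√(L/g) = 2π√(1.413/2.846) = 4.4272 s.
Number of complete oscillations = ⌊190.0/4.4272⌋ = ⌊42.916⌋ = 42.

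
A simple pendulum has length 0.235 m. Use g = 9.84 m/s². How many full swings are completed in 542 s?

558

T = 2π√(L/g) = 2π√(0.235/9.84) = 0.9710 s.
Number of complete oscillations = ⌊542/0.9710⌋ = ⌊558.2⌋ = 558.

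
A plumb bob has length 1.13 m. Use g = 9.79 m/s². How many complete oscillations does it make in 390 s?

T = 2π√(L/g) = 2π√(1.13/9.79) = 2.135 s.
Number of complete oscillations = ⌊390/2.135⌋ = ⌊182.7⌋ = 182.

182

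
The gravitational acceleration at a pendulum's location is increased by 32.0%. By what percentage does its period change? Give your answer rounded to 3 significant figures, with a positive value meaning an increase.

T ∝ 1/√g, so T'/T = 1/√(1.320) = 0.8704.
Percentage change in T = (0.8704 − 1) × 100% = -13.0%.

-13.0%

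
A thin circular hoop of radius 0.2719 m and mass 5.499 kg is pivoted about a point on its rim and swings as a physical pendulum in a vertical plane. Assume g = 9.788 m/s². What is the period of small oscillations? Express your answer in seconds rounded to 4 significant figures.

I_cm = mr² = 0.40654 kg·m². The pivot is at distance d = 0.2719 m from the centre of mass.
By the parallel-axis theorem, I = I_cm + md² = 0.40654 + 0.40654 = 0.81308 kg·m².
T = 2π√(I/(mgd)) = 2π√(0.81308/(5.499 × 9.788 × 0.2719)) = 1.481 s.

1.481 s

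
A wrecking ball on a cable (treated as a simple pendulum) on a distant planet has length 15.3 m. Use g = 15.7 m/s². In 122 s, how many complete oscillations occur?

T = 2π√(L/g) = 2π√(15.3/15.7) = 6.203 s.
Number of complete oscillations = ⌊122/6.203⌋ = ⌊19.67⌋ = 19.

19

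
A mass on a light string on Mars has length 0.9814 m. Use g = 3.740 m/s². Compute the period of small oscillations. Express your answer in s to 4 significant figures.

3.219 s

T = 2π√(L/g) = 2π√(0.9814/3.740) = 2π × 0.51226 = 3.219 s.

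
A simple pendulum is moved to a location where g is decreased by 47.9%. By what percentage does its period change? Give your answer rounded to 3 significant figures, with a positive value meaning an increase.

38.5%

T ∝ 1/√g, so T'/T = 1/√(0.5210) = 1.385.
Percentage change in T = (1.385 − 1) × 100% = 38.5%.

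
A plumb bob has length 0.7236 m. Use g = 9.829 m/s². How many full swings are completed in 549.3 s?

322

T = 2π√(L/g) = 2π√(0.7236/9.829) = 1.7048 s.
Number of complete oscillations = ⌊549.3/1.7048⌋ = ⌊322.21⌋ = 322.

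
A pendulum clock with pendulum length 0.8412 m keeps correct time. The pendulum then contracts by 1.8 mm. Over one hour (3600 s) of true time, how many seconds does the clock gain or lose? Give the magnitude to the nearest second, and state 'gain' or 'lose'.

T ∝ √L, so T'/T = √(0.83940/0.8412) = 0.998930.
In 3600 s of true time the clock registers 3600/0.998930 = 3603.9 s, so it gains 4 s.

gain 4 s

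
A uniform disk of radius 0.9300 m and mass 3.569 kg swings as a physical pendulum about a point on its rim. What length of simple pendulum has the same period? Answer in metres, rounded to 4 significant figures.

1.395 m

The equivalent simple-pendulum length is L_eq = I/(md), where I is about the pivot and d = 0.93000 m.
I_cm = ½mR² = 1.5434 kg·m², so I = I_cm + md² = 1.5434 + 3.0868 = 4.6302 kg·m².
L_eq = 4.6302/(3.569 × 0.93000) = 1.395 m.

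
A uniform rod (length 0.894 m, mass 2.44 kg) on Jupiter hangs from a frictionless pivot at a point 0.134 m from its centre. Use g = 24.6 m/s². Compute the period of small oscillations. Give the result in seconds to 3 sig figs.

For a physical pendulum T = 2π√(I/(mgd)), with d = 0.1340 m from pivot to centre of mass.
I_cm = mL²/12 = 2.44 × 0.894²/12 = 0.1625 kg·m²; I = I_cm + md² = 0.1625 + 2.44 × 0.1340² = 0.2063 kg·m².
T = 2π√(0.2063/(2.44 × 24.6 × 0.1340)) = 1.01 s.

1.01 s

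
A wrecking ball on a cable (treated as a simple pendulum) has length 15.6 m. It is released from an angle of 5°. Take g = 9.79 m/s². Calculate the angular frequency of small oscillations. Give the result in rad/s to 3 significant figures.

0.792 rad/s

ω = √(g/L) = √(9.79/15.6) = 0.792 rad/s.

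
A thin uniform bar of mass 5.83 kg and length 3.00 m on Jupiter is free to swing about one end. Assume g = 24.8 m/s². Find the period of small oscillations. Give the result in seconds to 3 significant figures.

1.78 s

For a physical pendulum T = 2π√(I/(mgd)), with d = 1.500 m from pivot to centre of mass.
I_cm = mL²/12 = 5.83 × 3.00²/12 = 4.372 kg·m²; I = I_cm + md² = 4.372 + 5.83 × 1.500² = 17.49 kg·m².
T = 2π√(17.49/(5.83 × 24.8 × 1.500)) = 1.78 s.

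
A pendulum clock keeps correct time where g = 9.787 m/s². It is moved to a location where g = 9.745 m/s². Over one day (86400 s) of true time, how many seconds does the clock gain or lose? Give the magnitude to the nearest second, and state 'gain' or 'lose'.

lose 186 s

The clock's period scales as T ∝ 1/√g, so T'/T = √(9.787/9.745) = 1.00215.
In 86400 s of true time the clock registers 86400/1.00215 = 86214.4 s, so it loses 186 s.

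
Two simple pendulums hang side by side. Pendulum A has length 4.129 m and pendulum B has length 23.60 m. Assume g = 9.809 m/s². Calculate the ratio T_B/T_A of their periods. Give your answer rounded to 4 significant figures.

2.391

T ∝ √L, so T_B/T_A = √(L_B/L_A) = √(23.60/4.129) = 2.391.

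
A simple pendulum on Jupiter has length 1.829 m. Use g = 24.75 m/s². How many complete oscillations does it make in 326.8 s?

T = 2π√(L/g) = 2π√(1.829/24.75) = 1.7080 s.
Number of complete oscillations = ⌊326.8/1.7080⌋ = ⌊191.33⌋ = 191.

191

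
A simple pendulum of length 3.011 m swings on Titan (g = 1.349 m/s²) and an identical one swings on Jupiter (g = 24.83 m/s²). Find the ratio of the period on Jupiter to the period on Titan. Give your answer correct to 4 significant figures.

0.2331

T ∝ 1/√g, so T₂/T₁ = √(g₁/g₂) = √(1.349/24.83) = 0.2331.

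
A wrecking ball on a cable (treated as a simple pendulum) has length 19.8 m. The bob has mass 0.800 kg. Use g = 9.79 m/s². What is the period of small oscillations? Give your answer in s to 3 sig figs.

T = 2π√(L/g) = 2π√(19.8/9.79) = 2π × 1.422 = 8.94 s.

8.94 s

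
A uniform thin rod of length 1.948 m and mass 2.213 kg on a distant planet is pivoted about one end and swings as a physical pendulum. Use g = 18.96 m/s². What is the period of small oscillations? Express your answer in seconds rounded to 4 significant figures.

For a physical pendulum T = 2π√(I/(mgd)), with d = 0.97400 m from pivot to centre of mass.
I_cm = mL²/12 = 2.213 × 1.948²/12 = 0.69981 kg·m²; I = I_cm + md² = 0.69981 + 2.213 × 0.97400² = 2.7992 kg·m².
T = 2π√(2.7992/(2.213 × 18.96 × 0.97400)) = 1.644 s.

1.644 s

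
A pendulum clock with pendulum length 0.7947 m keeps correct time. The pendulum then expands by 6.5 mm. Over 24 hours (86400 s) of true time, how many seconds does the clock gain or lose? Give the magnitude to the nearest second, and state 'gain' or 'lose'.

lose 351 s

T ∝ √L, so T'/T = √(0.80120/0.7947) = 1.00408.
In 86400 s of true time the clock registers 86400/1.00408 = 86048.8 s, so it loses 351 s.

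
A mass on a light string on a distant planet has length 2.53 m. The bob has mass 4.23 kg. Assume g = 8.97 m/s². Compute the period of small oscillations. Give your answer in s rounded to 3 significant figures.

T = 2π√(L/g) = 2π√(2.53/8.97) = 2π × 0.5311 = 3.34 s.

3.34 s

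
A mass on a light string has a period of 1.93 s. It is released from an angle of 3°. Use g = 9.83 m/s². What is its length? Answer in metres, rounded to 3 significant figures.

0.927 m

From T = 2π√(L/g), L = gT²/(4π²) = 9.83 × 1.930²/(4π²) = 0.927 m.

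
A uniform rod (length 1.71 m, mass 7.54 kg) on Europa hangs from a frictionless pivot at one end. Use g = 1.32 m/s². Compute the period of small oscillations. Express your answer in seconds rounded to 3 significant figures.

For a physical pendulum T = 2π√(I/(mgd)), with d = 0.8550 m from pivot to centre of mass.
I_cm = mL²/12 = 7.54 × 1.71²/12 = 1.837 kg·m²; I = I_cm + md² = 1.837 + 7.54 × 0.8550² = 7.349 kg·m².
T = 2π√(7.349/(7.54 × 1.32 × 0.8550)) = 5.84 s.

5.84 s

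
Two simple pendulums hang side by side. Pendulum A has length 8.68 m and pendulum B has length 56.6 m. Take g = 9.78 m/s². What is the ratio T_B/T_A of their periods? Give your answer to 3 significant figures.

2.55

T ∝ √L, so T_B/T_A = √(L_B/L_A) = √(56.6/8.68) = 2.55.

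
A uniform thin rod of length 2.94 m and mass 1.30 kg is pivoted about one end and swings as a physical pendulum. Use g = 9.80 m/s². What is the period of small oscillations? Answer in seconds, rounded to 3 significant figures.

For a physical pendulum T = 2π√(I/(mgd)), with d = 1.470 m from pivot to centre of mass.
I_cm = mL²/12 = 1.30 × 2.94²/12 = 0.9364 kg·m²; I = I_cm + md² = 0.9364 + 1.30 × 1.470² = 3.746 kg·m².
T = 2π√(3.746/(1.30 × 9.80 × 1.470)) = 2.81 s.

2.81 s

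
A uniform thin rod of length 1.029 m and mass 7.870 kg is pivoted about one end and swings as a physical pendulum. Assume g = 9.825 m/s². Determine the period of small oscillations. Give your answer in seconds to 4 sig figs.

For a physical pendulum T = 2π√(I/(mgd)), with d = 0.51450 m from pivot to centre of mass.
I_cm = mL²/12 = 7.870 × 1.029²/12 = 0.69442 kg·m²; I = I_cm + md² = 0.69442 + 7.870 × 0.51450² = 2.7777 kg·m².
T = 2π√(2.7777/(7.870 × 9.825 × 0.51450)) = 1.660 s.

1.660 s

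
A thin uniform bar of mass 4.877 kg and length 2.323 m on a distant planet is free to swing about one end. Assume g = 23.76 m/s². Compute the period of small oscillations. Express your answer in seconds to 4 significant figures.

1.604 s

For a physical pendulum T = 2π√(I/(mgd)), with d = 1.1615 m from pivot to centre of mass.
I_cm = mL²/12 = 4.877 × 2.323²/12 = 2.1932 kg·m²; I = I_cm + md² = 2.1932 + 4.877 × 1.1615² = 8.7726 kg·m².
T = 2π√(8.7726/(4.877 × 23.76 × 1.1615)) = 1.604 s.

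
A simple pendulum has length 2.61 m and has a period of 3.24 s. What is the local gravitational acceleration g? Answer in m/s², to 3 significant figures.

9.82 m/s²

From T = 2π√(L/g), g = 4π²L/T² = 4π² × 2.61/3.240² = 9.82 m/s².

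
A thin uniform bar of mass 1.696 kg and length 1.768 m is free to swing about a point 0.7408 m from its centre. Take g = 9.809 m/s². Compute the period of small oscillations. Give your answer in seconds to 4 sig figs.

2.097 s

For a physical pendulum T = 2π√(I/(mgd)), with d = 0.74080 m from pivot to centre of mass.
I_cm = mL²/12 = 1.696 × 1.768²/12 = 0.44178 kg·m²; I = I_cm + md² = 0.44178 + 1.696 × 0.74080² = 1.3725 kg·m².
T = 2π√(1.3725/(1.696 × 9.809 × 0.74080)) = 2.097 s.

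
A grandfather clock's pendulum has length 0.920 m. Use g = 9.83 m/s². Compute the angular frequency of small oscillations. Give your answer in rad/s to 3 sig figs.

ω = √(g/L) = √(9.83/0.920) = 3.27 rad/s.

3.27 rad/s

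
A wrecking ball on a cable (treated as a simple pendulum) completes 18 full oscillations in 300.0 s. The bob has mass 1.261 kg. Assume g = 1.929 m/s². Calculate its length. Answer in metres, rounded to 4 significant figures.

13.57 m

T = 300.0/18 = 16.667 s.
From T = 2π√(L/g), L = gT²/(4π²) = 1.929 × 16.667²/(4π²) = 13.57 m.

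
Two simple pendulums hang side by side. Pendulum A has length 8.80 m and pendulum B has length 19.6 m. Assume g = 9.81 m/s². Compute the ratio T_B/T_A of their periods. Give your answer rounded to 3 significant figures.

1.49

T ∝ √L, so T_B/T_A = √(L_B/L_A) = √(19.6/8.80) = 1.49.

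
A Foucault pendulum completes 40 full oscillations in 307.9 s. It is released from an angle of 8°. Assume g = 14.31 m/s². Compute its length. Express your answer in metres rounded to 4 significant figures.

T = 307.9/40 = 7.6975 s.
From T = 2π√(L/g), L = gT²/(4π²) = 14.31 × 7.6975²/(4π²) = 21.48 m.

21.48 m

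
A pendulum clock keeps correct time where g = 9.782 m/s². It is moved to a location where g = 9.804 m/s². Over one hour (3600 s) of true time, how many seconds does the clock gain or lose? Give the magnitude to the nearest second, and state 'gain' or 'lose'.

gain 4 s

The clock's period scales as T ∝ 1/√g, so T'/T = √(9.782/9.804) = 0.998877.
In 3600 s of true time the clock registers 3600/0.998877 = 3604.0 s, so it gains 4 s.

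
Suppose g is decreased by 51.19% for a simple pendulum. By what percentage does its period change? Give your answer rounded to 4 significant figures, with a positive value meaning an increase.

43.13%

T ∝ 1/√g, so T'/T = 1/√(0.48810) = 1.4313.
Percentage change in T = (1.4313 − 1) × 100% = 43.13%.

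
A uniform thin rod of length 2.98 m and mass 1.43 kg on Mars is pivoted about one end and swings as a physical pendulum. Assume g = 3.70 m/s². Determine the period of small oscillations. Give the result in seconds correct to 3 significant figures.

For a physical pendulum T = 2π√(I/(mgd)), with d = 1.490 m from pivot to centre of mass.
I_cm = mL²/12 = 1.43 × 2.98²/12 = 1.058 kg·m²; I = I_cm + md² = 1.058 + 1.43 × 1.490² = 4.233 kg·m².
T = 2π√(4.233/(1.43 × 3.70 × 1.490)) = 4.60 s.

4.60 s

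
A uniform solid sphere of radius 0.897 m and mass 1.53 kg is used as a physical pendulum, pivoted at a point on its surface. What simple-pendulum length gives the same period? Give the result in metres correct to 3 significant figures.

The equivalent simple-pendulum length is L_eq = I/(md), where I is about the pivot and d = 0.8970 m.
I_cm = (2/5)mR² = 0.4924 kg·m², so I = I_cm + md² = 0.4924 + 1.231 = 1.723 kg·m².
L_eq = 1.723/(1.53 × 0.8970) = 1.26 m.

1.26 m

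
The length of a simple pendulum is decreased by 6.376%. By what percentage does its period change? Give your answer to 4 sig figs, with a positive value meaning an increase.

-3.241%

T ∝ √L, so T'/T = √(0.93624) = 0.96759.
Percentage change in T = (0.96759 − 1) × 100% = -3.241%.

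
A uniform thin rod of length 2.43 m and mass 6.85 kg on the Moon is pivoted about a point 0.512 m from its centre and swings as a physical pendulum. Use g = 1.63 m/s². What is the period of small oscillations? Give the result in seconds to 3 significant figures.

5.97 s

For a physical pendulum T = 2π√(I/(mgd)), with d = 0.5120 m from pivot to centre of mass.
I_cm = mL²/12 = 6.85 × 2.43²/12 = 3.371 kg·m²; I = I_cm + md² = 3.371 + 6.85 × 0.5120² = 5.166 kg·m².
T = 2π√(5.166/(6.85 × 1.63 × 0.5120)) = 5.97 s.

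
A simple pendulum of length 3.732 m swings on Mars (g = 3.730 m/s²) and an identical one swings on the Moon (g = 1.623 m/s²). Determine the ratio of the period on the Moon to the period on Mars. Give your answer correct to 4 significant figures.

T ∝ 1/√g, so T₂/T₁ = √(g₁/g₂) = √(3.730/1.623) = 1.516.

1.516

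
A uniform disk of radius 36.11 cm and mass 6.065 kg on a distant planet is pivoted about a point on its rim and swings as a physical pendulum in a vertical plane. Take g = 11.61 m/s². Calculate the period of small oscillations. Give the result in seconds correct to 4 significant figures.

I_cm = ½mr² = 0.39542 kg·m². The pivot is at distance d = 0.3611 m from the centre of mass.
By the parallel-axis theorem, I = I_cm + md² = 0.39542 + 0.79083 = 1.1863 kg·m².
T = 2π√(I/(mgd)) = 2π√(1.1863/(6.065 × 11.61 × 0.3611)) = 1.357 s.

1.357 s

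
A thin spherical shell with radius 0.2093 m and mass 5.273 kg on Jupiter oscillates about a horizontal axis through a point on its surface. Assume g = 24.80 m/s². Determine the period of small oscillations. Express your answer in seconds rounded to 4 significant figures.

I_cm = (2/3)mr² = 0.15399 kg·m². The pivot is at distance d = 0.2093 m from the centre of mass.
By the parallel-axis theorem, I = I_cm + md² = 0.15399 + 0.23099 = 0.38499 kg·m².
T = 2π√(I/(mgd)) = 2π√(0.38499/(5.273 × 24.80 × 0.2093)) = 0.7452 s.

0.7452 s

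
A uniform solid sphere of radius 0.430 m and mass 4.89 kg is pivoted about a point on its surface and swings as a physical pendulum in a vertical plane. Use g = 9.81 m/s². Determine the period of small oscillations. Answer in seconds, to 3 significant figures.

1.56 s

I_cm = (2/5)mr² = 0.3617 kg·m². The pivot is at distance d = 0.430 m from the centre of mass.
By the parallel-axis theorem, I = I_cm + md² = 0.3617 + 0.9042 = 1.266 kg·m².
T = 2π√(I/(mgd)) = 2π√(1.266/(4.89 × 9.81 × 0.430)) = 1.56 s.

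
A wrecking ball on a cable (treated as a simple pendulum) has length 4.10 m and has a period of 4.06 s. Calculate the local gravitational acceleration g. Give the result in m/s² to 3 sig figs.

From T = 2π√(L/g), g = 4π²L/T² = 4π² × 4.10/4.060² = 9.82 m/s².

9.82 m/s²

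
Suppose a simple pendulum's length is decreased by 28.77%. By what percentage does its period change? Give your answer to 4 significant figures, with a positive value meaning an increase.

-15.60%

T ∝ √L, so T'/T = √(0.71230) = 0.84398.
Percentage change in T = (0.84398 − 1) × 100% = -15.60%.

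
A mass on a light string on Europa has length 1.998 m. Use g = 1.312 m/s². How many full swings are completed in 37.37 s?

T = 2π√(L/g) = 2π√(1.998/1.312) = 7.7537 s.
Number of complete oscillations = ⌊37.37/7.7537⌋ = ⌊4.8196⌋ = 4.

4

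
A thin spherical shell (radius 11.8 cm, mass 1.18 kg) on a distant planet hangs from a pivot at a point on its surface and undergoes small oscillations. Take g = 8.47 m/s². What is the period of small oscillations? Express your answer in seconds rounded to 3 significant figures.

I_cm = (2/3)mr² = 0.01095 kg·m². The pivot is at distance d = 0.118 m from the centre of mass.
By the parallel-axis theorem, I = I_cm + md² = 0.01095 + 0.01643 = 0.02738 kg·m².
T = 2π√(I/(mgd)) = 2π√(0.02738/(1.18 × 8.47 × 0.118)) = 0.957 s.

0.957 s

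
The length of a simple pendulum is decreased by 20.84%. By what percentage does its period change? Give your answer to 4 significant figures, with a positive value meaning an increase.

-11.03%

T ∝ √L, so T'/T = √(0.79160) = 0.88972.
Percentage change in T = (0.88972 − 1) × 100% = -11.03%.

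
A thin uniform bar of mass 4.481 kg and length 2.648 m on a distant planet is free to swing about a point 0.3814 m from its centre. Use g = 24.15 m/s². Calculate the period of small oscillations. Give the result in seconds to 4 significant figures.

1.769 s

For a physical pendulum T = 2π√(I/(mgd)), with d = 0.38140 m from pivot to centre of mass.
I_cm = mL²/12 = 4.481 × 2.648²/12 = 2.6184 kg·m²; I = I_cm + md² = 2.6184 + 4.481 × 0.38140² = 3.2702 kg·m².
T = 2π√(3.2702/(4.481 × 24.15 × 0.38140)) = 1.769 s.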